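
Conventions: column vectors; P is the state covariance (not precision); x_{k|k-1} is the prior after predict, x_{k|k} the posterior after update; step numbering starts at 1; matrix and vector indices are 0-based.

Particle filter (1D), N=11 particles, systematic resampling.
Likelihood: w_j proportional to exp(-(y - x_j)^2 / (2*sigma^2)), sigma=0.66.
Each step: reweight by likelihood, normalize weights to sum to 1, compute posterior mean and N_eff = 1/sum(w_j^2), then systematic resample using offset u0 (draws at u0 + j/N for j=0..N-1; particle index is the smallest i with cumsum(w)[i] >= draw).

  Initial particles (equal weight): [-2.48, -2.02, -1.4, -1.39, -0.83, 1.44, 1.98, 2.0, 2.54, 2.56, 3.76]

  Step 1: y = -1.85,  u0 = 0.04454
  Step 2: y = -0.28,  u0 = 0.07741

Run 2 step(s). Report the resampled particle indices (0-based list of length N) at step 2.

resampled_idx = [5, 5, 6, 7, 8, 9, 9, 10, 10, 10, 10]

step 1: w=[0.1821, 0.2779, 0.2277, 0.2253, 0.0870, 0.0000, 0.0000, 0.0000, 0.0000, 0.0000, 0.0000]  mean=-1.7171  Neff=4.5340  idx=[0, 0, 1, 1, 1, 2, 2, 2, 3, 3, 4]
step 2: w=[0.0019, 0.0019, 0.0154, 0.0154, 0.0154, 0.1182, 0.1182, 0.1182, 0.1213, 0.1213, 0.3526]  mean=-1.2295  Neff=5.0923  idx=[5, 5, 6, 7, 8, 9, 9, 10, 10, 10, 10]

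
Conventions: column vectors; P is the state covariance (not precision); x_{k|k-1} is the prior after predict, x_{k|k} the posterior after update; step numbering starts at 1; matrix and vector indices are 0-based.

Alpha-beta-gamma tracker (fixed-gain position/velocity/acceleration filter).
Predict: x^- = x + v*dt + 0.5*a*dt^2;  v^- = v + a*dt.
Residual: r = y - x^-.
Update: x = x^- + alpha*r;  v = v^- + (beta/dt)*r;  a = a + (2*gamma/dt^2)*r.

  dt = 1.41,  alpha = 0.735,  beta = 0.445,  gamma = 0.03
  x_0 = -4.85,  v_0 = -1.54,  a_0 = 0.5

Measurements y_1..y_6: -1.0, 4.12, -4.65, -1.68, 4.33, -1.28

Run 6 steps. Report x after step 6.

step 1: x_pred=-6.5244  r=5.5244  x^+=-2.4640  v^+=0.9085  a^+=0.6667
step 2: x_pred=-0.5202  r=4.6402  x^+=2.8903  v^+=3.3131  a^+=0.8068
step 3: x_pred=8.3637  r=-13.0137  x^+=-1.2014  v^+=0.3434  a^+=0.4140
step 4: x_pred=-0.3056  r=-1.3744  x^+=-1.3158  v^+=0.4934  a^+=0.3725
step 5: x_pred=-0.2497  r=4.5797  x^+=3.1164  v^+=2.4641  a^+=0.5108
step 6: x_pred=7.0984  r=-8.3784  x^+=0.9403  v^+=0.5400  a^+=0.2579

x_post = 0.9403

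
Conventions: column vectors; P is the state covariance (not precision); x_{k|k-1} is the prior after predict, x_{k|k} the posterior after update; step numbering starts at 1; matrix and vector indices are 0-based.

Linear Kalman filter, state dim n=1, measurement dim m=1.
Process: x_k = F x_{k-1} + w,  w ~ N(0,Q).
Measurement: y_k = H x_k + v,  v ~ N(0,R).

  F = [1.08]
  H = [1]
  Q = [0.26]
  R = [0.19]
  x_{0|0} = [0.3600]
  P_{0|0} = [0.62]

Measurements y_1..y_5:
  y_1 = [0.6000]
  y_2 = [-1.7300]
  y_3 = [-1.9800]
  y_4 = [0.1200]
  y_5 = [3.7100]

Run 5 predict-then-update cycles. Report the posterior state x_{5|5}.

x_post = [2.3679]

step 1: x^-=[0.3888]  P^-=[0.9832]  S=[1.1732]  K=[0.8380]  nu=[0.2112]  x^+=[0.5658]  P^+=[0.1592]
step 2: x^-=[0.6111]  P^-=[0.4457]  S=[0.6357]  K=[0.7011]  nu=[-2.3411]  x^+=[-1.0303]  P^+=[0.1332]
step 3: x^-=[-1.1127]  P^-=[0.4154]  S=[0.6054]  K=[0.6861]  nu=[-0.8673]  x^+=[-1.7078]  P^+=[0.1304]
step 4: x^-=[-1.8444]  P^-=[0.4121]  S=[0.6021]  K=[0.6844]  nu=[1.9644]  x^+=[-0.4999]  P^+=[0.1300]
step 5: x^-=[-0.5399]  P^-=[0.4117]  S=[0.6017]  K=[0.6842]  nu=[4.2499]  x^+=[2.3679]  P^+=[0.1300]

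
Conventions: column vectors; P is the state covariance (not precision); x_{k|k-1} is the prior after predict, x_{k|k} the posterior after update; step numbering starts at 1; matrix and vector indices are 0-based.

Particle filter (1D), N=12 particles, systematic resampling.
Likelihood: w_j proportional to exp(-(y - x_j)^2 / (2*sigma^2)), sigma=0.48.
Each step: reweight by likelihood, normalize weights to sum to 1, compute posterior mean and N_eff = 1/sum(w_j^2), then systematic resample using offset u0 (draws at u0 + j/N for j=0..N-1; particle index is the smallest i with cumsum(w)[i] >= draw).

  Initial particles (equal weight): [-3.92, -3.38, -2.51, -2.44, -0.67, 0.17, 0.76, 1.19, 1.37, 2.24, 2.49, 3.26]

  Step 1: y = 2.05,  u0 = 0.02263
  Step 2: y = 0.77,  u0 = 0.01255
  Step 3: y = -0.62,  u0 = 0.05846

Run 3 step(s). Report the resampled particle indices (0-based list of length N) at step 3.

resampled_idx = [0, 0, 1, 2, 2, 3, 3, 4, 4, 6, 8, 11]

step 1: w=[0.0000, 0.0000, 0.0000, 0.0000, 0.0000, 0.0002, 0.0122, 0.0906, 0.1653, 0.4168, 0.2962, 0.0188]  mean=2.0759  Neff=3.3616  idx=[7, 8, 8, 9, 9, 9, 9, 9, 10, 10, 10, 10]
step 2: w=[0.4133, 0.2775, 0.2775, 0.0056, 0.0056, 0.0056, 0.0056, 0.0056, 0.0010, 0.0010, 0.0010, 0.0010]  mean=1.3243  Neff=3.0776  idx=[0, 0, 0, 0, 0, 1, 1, 1, 1, 2, 2, 2]
step 3: w=[0.1518, 0.1518, 0.1518, 0.1518, 0.1518, 0.0344, 0.0344, 0.0344, 0.0344, 0.0344, 0.0344, 0.0344]  mean=1.2334  Neff=8.0943  idx=[0, 0, 1, 2, 2, 3, 3, 4, 4, 6, 8, 11]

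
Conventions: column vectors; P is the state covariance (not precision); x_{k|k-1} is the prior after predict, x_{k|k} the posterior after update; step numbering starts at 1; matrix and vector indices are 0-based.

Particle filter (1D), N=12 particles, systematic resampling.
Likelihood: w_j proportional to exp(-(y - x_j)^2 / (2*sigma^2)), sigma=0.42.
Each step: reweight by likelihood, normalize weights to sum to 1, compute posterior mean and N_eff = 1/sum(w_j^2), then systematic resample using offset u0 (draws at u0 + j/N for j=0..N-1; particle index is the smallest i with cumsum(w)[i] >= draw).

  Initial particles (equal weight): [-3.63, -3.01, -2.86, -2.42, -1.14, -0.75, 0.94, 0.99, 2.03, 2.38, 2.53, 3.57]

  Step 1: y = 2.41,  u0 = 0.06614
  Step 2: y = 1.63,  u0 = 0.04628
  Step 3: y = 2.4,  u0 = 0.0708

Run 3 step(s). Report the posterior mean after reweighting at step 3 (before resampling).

step 1: w=[0.0000, 0.0000, 0.0000, 0.0000, 0.0000, 0.0000, 0.0008, 0.0012, 0.2507, 0.3765, 0.3624, 0.0083]  mean=2.3536  Neff=2.9761  idx=[8, 8, 8, 9, 9, 9, 9, 10, 10, 10, 10, 10]
step 2: w=[0.1972, 0.1972, 0.1972, 0.0630, 0.0630, 0.0630, 0.0630, 0.0312, 0.0312, 0.0312, 0.0312, 0.0312]  mean=2.1963  Neff=7.2747  idx=[0, 0, 1, 1, 1, 2, 2, 3, 4, 6, 8, 10]
step 3: w=[0.0703, 0.0703, 0.0703, 0.0703, 0.0703, 0.0703, 0.0703, 0.1035, 0.1035, 0.1035, 0.0988, 0.0988]  mean=2.2374  Neff=11.5982  idx=[1, 2, 3, 4, 5, 6, 7, 8, 9, 10, 11, 11]

post_mean = 2.2374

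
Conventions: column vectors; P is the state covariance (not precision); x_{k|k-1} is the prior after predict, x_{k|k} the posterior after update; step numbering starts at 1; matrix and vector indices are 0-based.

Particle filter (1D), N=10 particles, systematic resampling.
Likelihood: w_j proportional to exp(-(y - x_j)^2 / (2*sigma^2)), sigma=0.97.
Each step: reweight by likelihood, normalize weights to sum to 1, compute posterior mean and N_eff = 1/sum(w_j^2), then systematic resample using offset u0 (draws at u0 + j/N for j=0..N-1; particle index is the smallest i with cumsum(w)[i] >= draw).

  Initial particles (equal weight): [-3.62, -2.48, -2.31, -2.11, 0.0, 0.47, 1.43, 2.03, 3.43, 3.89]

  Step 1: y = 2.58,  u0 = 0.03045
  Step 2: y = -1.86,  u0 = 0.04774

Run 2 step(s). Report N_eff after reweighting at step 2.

step 1: w=[0.0000, 0.0000, 0.0000, 0.0000, 0.0114, 0.0368, 0.1940, 0.3336, 0.2669, 0.1574]  mean=2.4994  Neff=4.0588  idx=[5, 6, 6, 7, 7, 7, 8, 8, 8, 9]
step 2: w=[0.8841, 0.0503, 0.0503, 0.0051, 0.0051, 0.0051, 0.0000, 0.0000, 0.0000, 0.0000]  mean=0.5904  Neff=1.2709  idx=[0, 0, 0, 0, 0, 0, 0, 0, 0, 2]

N_eff = 1.2709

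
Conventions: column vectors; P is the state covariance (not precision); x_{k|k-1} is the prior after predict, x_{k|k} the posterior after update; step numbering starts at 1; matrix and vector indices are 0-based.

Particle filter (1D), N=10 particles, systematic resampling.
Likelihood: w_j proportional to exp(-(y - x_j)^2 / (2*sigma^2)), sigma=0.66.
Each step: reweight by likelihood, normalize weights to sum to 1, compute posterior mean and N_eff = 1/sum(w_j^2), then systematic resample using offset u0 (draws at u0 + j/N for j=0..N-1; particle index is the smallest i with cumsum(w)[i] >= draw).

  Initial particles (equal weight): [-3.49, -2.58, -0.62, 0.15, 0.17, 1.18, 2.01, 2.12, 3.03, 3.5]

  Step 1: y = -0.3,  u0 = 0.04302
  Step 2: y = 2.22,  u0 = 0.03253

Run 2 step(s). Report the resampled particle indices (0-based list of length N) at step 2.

resampled_idx = [4, 4, 5, 6, 6, 7, 7, 8, 9, 9]

step 1: w=[0.0000, 0.0010, 0.3494, 0.3115, 0.3050, 0.0318, 0.0009, 0.0005, 0.0000, 0.0000]  mean=-0.0804  Neff=3.1936  idx=[2, 2, 2, 2, 3, 3, 3, 4, 4, 4]
step 2: w=[0.0021, 0.0021, 0.0021, 0.0021, 0.1575, 0.1575, 0.1575, 0.1731, 0.1731, 0.1731]  mean=0.1541  Neff=6.0856  idx=[4, 4, 5, 6, 6, 7, 7, 8, 9, 9]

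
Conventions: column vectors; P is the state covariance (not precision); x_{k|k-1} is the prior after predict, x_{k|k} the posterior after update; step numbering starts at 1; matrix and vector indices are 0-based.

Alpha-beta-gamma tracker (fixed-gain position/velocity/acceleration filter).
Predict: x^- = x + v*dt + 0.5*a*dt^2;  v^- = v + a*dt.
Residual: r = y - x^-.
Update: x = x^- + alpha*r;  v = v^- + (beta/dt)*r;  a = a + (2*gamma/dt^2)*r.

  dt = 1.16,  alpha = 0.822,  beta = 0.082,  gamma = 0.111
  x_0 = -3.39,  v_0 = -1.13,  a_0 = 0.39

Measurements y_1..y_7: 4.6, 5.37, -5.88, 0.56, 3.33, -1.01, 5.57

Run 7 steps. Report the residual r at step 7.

step 1: x_pred=-4.4384  r=9.0384  x^+=2.9912  v^+=-0.0387  a^+=1.8812
step 2: x_pred=4.2120  r=1.1580  x^+=5.1639  v^+=2.2253  a^+=2.0722
step 3: x_pred=9.1395  r=-15.0195  x^+=-3.2065  v^+=3.5674  a^+=-0.4057
step 4: x_pred=0.6587  r=-0.0987  x^+=0.5776  v^+=3.0898  a^+=-0.4220
step 5: x_pred=3.8778  r=-0.5478  x^+=3.4275  v^+=2.5616  a^+=-0.5124
step 6: x_pred=6.0542  r=-7.0642  x^+=0.2474  v^+=1.4678  a^+=-1.6778
step 7: x_pred=0.8213  r=4.7487  x^+=4.7247  v^+=-0.1428  a^+=-0.8944

resid = 4.7487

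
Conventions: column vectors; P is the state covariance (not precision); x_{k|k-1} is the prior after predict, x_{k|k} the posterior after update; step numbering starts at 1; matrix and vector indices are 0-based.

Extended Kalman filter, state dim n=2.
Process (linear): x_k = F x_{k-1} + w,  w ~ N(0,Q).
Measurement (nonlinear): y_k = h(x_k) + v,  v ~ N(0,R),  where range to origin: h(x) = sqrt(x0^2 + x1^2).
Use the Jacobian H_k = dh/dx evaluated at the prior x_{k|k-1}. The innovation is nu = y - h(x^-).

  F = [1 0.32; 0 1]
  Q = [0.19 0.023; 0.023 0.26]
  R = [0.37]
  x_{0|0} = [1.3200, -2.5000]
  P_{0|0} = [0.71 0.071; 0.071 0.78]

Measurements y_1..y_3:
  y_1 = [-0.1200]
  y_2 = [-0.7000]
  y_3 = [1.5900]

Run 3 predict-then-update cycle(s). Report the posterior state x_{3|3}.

step 1: x^-=[0.5200, -2.5000]  P^-=[1.0253 0.3436; 0.3436 1.0400]  H_jac=[0.2036 -0.9790]  S=[1.2724]  K=[-0.1003; -0.7452]  nu=[-2.6735]  x^+=[0.7881, -0.5076]  P^+=[1.0125 0.2485; 0.2485 0.3333]
step 2: x^-=[0.6257, -0.5076]  P^-=[1.3957 0.3782; 0.3782 0.5933]  H_jac=[0.7766 -0.6300]  S=[1.0772]  K=[0.7850; -0.0744]  nu=[-1.5057]  x^+=[-0.5563, -0.3956]  P^+=[0.7318 0.4411; 0.4411 0.5874]
step 3: x^-=[-0.6829, -0.3956]  P^-=[1.2643 0.6520; 0.6520 0.8474]  H_jac=[-0.8653 -0.5012]  S=[2.0951]  K=[-0.6781; -0.4720]  nu=[0.8008]  x^+=[-1.2260, -0.7736]  P^+=[0.3008 -0.0186; -0.0186 0.3806]

x_post = [-1.2260, -0.7736]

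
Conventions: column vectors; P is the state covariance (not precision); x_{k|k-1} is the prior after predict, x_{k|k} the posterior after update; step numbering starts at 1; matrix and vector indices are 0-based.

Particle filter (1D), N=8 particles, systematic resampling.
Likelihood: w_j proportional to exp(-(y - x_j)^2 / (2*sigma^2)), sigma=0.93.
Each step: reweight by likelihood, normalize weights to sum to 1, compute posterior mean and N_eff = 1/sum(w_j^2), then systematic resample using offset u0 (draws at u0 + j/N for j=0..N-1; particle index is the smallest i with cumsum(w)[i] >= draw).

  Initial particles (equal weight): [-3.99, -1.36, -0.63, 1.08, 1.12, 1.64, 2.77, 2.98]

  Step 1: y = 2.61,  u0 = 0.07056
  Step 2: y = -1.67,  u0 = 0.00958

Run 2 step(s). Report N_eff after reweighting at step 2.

step 1: w=[0.0000, 0.0000, 0.0008, 0.0853, 0.0915, 0.1917, 0.3254, 0.3052]  mean=2.3194  Neff=3.9768  idx=[3, 5, 5, 6, 6, 7, 7, 7]
step 2: w=[0.7789, 0.1095, 0.1095, 0.0007, 0.0007, 0.0002, 0.0002, 0.0002]  mean=1.2063  Neff=1.5856  idx=[0, 0, 0, 0, 0, 0, 0, 1]

N_eff = 1.5856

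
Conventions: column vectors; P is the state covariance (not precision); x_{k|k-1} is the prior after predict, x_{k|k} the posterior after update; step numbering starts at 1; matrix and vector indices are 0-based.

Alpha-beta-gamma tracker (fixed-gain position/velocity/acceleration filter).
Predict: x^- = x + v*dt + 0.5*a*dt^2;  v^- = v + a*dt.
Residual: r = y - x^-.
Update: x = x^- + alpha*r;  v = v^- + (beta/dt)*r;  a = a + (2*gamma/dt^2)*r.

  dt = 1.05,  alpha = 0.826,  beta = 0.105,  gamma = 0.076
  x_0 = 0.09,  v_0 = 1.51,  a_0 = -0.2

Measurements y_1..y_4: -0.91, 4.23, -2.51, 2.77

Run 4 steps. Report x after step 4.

x_post = 2.0016

step 1: x_pred=1.5653  r=-2.4753  x^+=-0.4793  v^+=1.0525  a^+=-0.5413
step 2: x_pred=0.3274  r=3.9026  x^+=3.5510  v^+=0.8744  a^+=-0.0032
step 3: x_pred=4.4673  r=-6.9773  x^+=-1.2959  v^+=0.1733  a^+=-0.9652
step 4: x_pred=-1.6460  r=4.4160  x^+=2.0016  v^+=-0.3985  a^+=-0.3563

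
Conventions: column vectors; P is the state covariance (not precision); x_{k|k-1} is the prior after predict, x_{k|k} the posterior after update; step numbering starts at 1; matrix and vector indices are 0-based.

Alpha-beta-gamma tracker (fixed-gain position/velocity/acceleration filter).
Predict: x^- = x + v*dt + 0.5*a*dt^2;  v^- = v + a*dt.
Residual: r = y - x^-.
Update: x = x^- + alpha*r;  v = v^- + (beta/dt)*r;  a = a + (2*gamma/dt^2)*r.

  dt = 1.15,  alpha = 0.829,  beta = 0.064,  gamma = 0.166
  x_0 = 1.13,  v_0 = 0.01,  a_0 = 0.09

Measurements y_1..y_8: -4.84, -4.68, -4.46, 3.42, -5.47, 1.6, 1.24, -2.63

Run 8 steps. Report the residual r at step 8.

step 1: x_pred=1.2010  r=-6.0410  x^+=-3.8070  v^+=-0.2227  a^+=-1.4265
step 2: x_pred=-5.0064  r=0.3264  x^+=-4.7358  v^+=-1.8450  a^+=-1.3446
step 3: x_pred=-7.7467  r=3.2867  x^+=-5.0220  v^+=-3.2084  a^+=-0.5195
step 4: x_pred=-9.0552  r=12.4752  x^+=1.2867  v^+=-3.1116  a^+=2.6123
step 5: x_pred=-0.5642  r=-4.9058  x^+=-4.6311  v^+=-0.3805  a^+=1.3807
step 6: x_pred=-4.1556  r=5.7556  x^+=0.6158  v^+=1.5277  a^+=2.8256
step 7: x_pred=4.2411  r=-3.0011  x^+=1.7532  v^+=4.6101  a^+=2.0722
step 8: x_pred=8.4251  r=-11.0551  x^+=-0.7396  v^+=6.3780  a^+=-0.7030

resid = -11.0551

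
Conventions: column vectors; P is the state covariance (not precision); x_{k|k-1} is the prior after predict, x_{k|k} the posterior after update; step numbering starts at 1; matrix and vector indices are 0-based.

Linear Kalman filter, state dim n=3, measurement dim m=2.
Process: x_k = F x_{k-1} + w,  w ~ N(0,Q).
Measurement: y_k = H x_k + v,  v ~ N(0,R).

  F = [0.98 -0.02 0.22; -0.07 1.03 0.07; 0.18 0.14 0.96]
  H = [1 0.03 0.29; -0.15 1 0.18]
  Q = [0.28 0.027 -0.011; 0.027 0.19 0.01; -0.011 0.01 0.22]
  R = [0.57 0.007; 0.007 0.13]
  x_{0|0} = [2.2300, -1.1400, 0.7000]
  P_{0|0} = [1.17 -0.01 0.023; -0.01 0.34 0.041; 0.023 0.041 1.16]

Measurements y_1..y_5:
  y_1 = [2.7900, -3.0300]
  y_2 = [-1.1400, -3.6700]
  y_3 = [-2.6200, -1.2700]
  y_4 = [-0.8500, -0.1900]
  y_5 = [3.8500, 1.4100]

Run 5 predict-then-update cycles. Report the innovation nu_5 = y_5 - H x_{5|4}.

step 1: x^-=[2.3622, -1.2813, 0.9138]  P^-=[1.4699 -0.0421 0.4611; -0.0421 0.5693 0.1602; 0.4611 0.1602 1.3521]  S=[2.4218 -0.0574; -0.0574 0.8215]  K=[0.6575 -0.1726; 0.0264 0.7376; 0.3645 0.4325]  nu=[0.2012, -1.5589]  x^+=[2.7635, -2.4257, 0.3129]  P^+=[0.3853 0.0481 -0.0454; 0.0481 0.1229 -0.1091; -0.0454 -0.1091 0.8947]
step 2: x^-=[2.8256, -2.6700, 0.4582]  P^-=[0.6729 0.0335 0.2063; 0.0335 0.3045 -0.0150; 0.2063 -0.0150 1.0169]  S=[1.4501 0.0253; 0.0253 0.4560]  K=[0.5076 -0.0947; 0.0150 0.6500; 0.3404 0.2818]  nu=[-4.0184, -0.6586]  x^+=[0.8481, -3.1585, -1.0951]  P^+=[0.2976 0.0422 -0.0349; 0.0422 0.1110 -0.1116; -0.0349 -0.1116 0.8078]
step 3: x^-=[0.6534, -3.3893, -1.3408]  P^-=[0.5892 0.0324 0.1819; 0.0324 0.2914 -0.0256; 0.1819 -0.0256 0.9363]  S=[1.3452 0.0257; 0.0257 0.4362]  K=[0.4795 -0.0816; 0.0127 0.6455; 0.3318 0.2455]  nu=[-2.7828, 2.4586]  x^+=[-0.8817, -1.8376, -1.6605]  P^+=[0.2790 0.0392 -0.0257; 0.0392 0.1090 -0.1060; -0.0257 -0.1060 0.7577]
step 4: x^-=[-1.1926, -1.9472, -2.0100]  P^-=[0.5730 0.0317 0.1767; 0.0317 0.2900 -0.0245; 0.1767 -0.0245 0.8941]  S=[1.3224 0.0249; 0.0249 0.4340]  K=[0.4742 -0.0789; 0.0130 0.6463; 0.3248 0.2348]  nu=[0.9839, 1.9401]  x^+=[-0.8790, -0.6804, -1.2350]  P^+=[0.2747 0.0381 -0.0210; 0.0381 0.1080 -0.1012; -0.0210 -0.1012 0.7269]
step 5: x^-=[-1.1195, -0.7257, -1.4390]  P^-=[0.5694 0.0317 0.1740; 0.0317 0.2897 -0.0223; 0.1740 -0.0223 0.8684]  S=[1.3151 0.0243; 0.0243 0.4337]  K=[0.4735 -0.0782; 0.0138 0.6469; 0.3190 0.2310]  nu=[5.4086, 2.2268]  x^+=[1.2672, 0.7896, 0.8008]  P^+=[0.2737 0.0376 -0.0189; 0.0376 0.1075 -0.0980; -0.0189 -0.0980 0.7078]

innov = [5.4086, 2.2268]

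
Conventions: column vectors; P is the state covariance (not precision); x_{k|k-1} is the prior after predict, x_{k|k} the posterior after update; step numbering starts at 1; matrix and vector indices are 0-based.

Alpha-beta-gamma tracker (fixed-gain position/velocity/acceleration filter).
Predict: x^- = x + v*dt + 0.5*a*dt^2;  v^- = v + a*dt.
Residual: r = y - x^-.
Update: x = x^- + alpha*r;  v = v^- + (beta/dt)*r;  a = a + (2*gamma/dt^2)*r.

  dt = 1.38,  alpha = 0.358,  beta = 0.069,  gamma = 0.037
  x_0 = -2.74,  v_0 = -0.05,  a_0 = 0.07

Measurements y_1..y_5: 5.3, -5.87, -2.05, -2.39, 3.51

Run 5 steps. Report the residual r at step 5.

step 1: x_pred=-2.7423  r=8.0423  x^+=0.1368  v^+=0.4487  a^+=0.3825
step 2: x_pred=1.1203  r=-6.9903  x^+=-1.3823  v^+=0.6271  a^+=0.1109
step 3: x_pred=-0.4113  r=-1.6387  x^+=-0.9980  v^+=0.6981  a^+=0.0472
step 4: x_pred=0.0104  r=-2.4004  x^+=-0.8489  v^+=0.6433  a^+=-0.0461
step 5: x_pred=-0.0051  r=3.5151  x^+=1.2533  v^+=0.7554  a^+=0.0905

resid = 3.5151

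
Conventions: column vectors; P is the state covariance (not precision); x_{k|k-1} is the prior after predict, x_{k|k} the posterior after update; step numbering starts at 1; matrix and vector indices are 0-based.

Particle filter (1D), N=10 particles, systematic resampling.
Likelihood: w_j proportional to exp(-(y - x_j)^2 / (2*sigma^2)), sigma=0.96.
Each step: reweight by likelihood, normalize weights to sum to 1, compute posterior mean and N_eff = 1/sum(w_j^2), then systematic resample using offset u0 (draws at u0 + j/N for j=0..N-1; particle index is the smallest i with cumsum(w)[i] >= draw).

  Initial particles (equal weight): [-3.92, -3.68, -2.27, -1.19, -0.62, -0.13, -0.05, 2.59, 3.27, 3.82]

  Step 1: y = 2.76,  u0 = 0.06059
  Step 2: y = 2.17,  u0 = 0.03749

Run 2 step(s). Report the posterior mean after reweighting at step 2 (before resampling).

step 1: w=[0.0000, 0.0000, 0.0000, 0.0001, 0.0008, 0.0044, 0.0057, 0.4063, 0.3584, 0.2243]  mean=3.0795  Neff=2.9083  idx=[7, 7, 7, 7, 8, 8, 8, 8, 9, 9]
step 2: w=[0.1474, 0.1474, 0.1474, 0.1474, 0.0841, 0.0841, 0.0841, 0.0841, 0.0370, 0.0370]  mean=2.9099  Neff=8.4805  idx=[0, 0, 1, 2, 2, 3, 4, 5, 6, 8]

post_mean = 2.9099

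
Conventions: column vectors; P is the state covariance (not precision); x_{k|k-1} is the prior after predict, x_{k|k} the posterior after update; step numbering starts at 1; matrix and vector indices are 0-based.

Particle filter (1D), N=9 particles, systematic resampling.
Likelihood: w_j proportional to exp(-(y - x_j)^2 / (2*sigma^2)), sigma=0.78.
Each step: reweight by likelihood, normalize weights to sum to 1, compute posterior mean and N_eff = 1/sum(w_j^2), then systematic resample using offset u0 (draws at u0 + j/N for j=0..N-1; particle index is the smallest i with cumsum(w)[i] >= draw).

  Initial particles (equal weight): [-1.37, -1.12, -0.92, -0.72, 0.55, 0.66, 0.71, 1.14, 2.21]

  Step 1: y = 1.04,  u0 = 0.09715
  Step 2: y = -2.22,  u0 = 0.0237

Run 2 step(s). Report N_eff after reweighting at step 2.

step 1: w=[0.0021, 0.0053, 0.0104, 0.0192, 0.2007, 0.2171, 0.2235, 0.2424, 0.0794]  mean=0.8320  Neff=4.9275  idx=[4, 4, 5, 5, 6, 6, 7, 7, 8]
step 2: w=[0.2354, 0.2354, 0.1413, 0.1413, 0.1113, 0.1113, 0.0121, 0.0121, 0.0000]  mean=0.6309  Neff=5.6881  idx=[0, 0, 1, 1, 1, 2, 3, 4, 5]

N_eff = 5.6881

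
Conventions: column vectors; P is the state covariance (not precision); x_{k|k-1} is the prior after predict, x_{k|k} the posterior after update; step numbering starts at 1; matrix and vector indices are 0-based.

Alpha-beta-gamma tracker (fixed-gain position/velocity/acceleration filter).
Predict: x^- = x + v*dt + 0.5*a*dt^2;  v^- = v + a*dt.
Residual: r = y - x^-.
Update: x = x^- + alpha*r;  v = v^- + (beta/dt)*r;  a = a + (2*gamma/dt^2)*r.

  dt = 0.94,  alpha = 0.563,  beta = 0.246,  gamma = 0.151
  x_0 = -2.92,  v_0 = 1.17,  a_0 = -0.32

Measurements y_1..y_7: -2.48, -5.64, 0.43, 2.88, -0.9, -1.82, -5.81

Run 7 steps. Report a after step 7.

step 1: x_pred=-1.9616  r=-0.5184  x^+=-2.2534  v^+=0.7335  a^+=-0.4972
step 2: x_pred=-1.7836  r=-3.8564  x^+=-3.9547  v^+=-0.7431  a^+=-1.8152
step 3: x_pred=-5.4552  r=5.8852  x^+=-2.1418  v^+=-0.9092  a^+=0.1962
step 4: x_pred=-2.9098  r=5.7898  x^+=0.3499  v^+=0.7904  a^+=2.1751
step 5: x_pred=2.0538  r=-2.9538  x^+=0.3908  v^+=2.0620  a^+=1.1655
step 6: x_pred=2.8440  r=-4.6640  x^+=0.2182  v^+=1.9370  a^+=-0.4286
step 7: x_pred=1.8496  r=-7.6596  x^+=-2.4628  v^+=-0.4704  a^+=-3.0465

a_post = -3.0465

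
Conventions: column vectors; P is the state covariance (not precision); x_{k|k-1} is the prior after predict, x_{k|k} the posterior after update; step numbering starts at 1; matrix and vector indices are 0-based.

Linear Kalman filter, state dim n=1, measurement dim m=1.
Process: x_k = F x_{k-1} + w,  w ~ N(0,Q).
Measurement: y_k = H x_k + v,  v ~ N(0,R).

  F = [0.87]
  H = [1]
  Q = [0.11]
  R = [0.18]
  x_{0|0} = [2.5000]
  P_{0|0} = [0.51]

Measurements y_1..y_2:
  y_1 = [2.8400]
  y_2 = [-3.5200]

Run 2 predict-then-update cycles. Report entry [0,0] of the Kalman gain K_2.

K[0,0] = 0.5384

step 1: x^-=[2.1750]  P^-=[0.4960]  S=[0.6760]  K=[0.7337]  nu=[0.6650]  x^+=[2.6629]  P^+=[0.1321]
step 2: x^-=[2.3168]  P^-=[0.2100]  S=[0.3900]  K=[0.5384]  nu=[-5.8368]  x^+=[-0.8259]  P^+=[0.0969]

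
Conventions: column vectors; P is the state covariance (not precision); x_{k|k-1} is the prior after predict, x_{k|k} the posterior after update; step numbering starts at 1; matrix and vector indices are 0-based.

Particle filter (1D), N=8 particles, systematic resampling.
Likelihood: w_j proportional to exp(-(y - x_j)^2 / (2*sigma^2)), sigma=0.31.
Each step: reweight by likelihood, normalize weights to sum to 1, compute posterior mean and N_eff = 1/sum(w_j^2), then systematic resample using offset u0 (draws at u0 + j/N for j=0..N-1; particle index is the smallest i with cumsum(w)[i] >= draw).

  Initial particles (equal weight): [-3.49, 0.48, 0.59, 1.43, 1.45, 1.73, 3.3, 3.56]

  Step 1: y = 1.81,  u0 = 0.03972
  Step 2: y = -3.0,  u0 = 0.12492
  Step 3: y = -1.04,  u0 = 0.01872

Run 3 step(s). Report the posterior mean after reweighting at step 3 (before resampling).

step 1: w=[0.0000, 0.0001, 0.0002, 0.2420, 0.2614, 0.4963, 0.0000, 0.0000]  mean=1.5839  Neff=2.6795  idx=[3, 3, 4, 4, 5, 5, 5, 5]
step 2: w=[0.3579, 0.3579, 0.1421, 0.1421, 0.0000, 0.0000, 0.0000, 0.0000]  mean=1.4357  Neff=3.3716  idx=[0, 0, 1, 1, 1, 2, 3, 3]
step 3: w=[0.1473, 0.1473, 0.1473, 0.1473, 0.1473, 0.0879, 0.0879, 0.0879]  mean=1.4353  Neff=7.5982  idx=[0, 0, 1, 2, 3, 4, 5, 6]

post_mean = 1.4353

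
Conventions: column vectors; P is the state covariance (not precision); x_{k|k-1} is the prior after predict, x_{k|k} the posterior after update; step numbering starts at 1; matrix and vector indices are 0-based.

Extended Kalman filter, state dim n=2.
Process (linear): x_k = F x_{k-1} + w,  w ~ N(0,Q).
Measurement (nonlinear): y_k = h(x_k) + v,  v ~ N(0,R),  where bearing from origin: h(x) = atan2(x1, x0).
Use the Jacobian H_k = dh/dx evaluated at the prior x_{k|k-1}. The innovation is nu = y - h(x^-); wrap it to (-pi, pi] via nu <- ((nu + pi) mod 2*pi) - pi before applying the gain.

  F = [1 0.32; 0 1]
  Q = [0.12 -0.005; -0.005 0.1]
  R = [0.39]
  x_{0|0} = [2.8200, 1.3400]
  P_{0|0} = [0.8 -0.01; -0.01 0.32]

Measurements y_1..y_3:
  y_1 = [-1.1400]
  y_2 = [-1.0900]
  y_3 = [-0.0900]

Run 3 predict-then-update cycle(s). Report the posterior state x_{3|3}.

step 1: x^-=[3.2488, 1.3400]  P^-=[0.9464 0.0874; 0.0874 0.4200]  H_jac=[-0.1085 0.2631]  S=[0.4252]  K=[-0.1874; 0.2375]  nu=[-1.5312]  x^+=[3.5358, 0.9763]  P^+=[0.9314 0.1063; 0.1063 0.3960]
step 2: x^-=[3.8482, 0.9763]  P^-=[1.1600 0.2281; 0.2281 0.4960]  H_jac=[-0.0619 0.2441]  S=[0.4171]  K=[-0.0388; 0.2565]  nu=[-1.3385]  x^+=[3.9001, 0.6330]  P^+=[1.1594 0.2322; 0.2322 0.4686]
step 3: x^-=[4.1027, 0.6330]  P^-=[1.4760 0.3771; 0.3771 0.5686]  H_jac=[-0.0367 0.2381]  S=[0.4176]  K=[0.0852; 0.2910]  nu=[-0.2431]  x^+=[4.0820, 0.5623]  P^+=[1.4730 0.3668; 0.3668 0.5332]

x_post = [4.0820, 0.5623]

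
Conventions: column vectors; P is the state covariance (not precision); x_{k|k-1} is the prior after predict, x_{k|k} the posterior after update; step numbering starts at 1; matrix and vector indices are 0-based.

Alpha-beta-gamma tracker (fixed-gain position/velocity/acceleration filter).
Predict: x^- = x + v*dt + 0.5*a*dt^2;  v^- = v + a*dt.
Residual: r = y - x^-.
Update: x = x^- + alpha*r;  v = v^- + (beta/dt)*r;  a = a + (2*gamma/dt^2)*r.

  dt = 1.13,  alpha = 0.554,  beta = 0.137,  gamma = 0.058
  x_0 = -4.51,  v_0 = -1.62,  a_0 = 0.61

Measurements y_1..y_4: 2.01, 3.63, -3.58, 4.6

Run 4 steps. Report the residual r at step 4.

step 1: x_pred=-5.9511  r=7.9611  x^+=-1.5407  v^+=0.0345  a^+=1.3332
step 2: x_pred=-0.6505  r=4.2805  x^+=1.7209  v^+=2.0600  a^+=1.7221
step 3: x_pred=5.1482  r=-8.7282  x^+=0.3128  v^+=2.9478  a^+=0.9292
step 4: x_pred=4.2370  r=0.3630  x^+=4.4381  v^+=4.0418  a^+=0.9622

resid = 0.3630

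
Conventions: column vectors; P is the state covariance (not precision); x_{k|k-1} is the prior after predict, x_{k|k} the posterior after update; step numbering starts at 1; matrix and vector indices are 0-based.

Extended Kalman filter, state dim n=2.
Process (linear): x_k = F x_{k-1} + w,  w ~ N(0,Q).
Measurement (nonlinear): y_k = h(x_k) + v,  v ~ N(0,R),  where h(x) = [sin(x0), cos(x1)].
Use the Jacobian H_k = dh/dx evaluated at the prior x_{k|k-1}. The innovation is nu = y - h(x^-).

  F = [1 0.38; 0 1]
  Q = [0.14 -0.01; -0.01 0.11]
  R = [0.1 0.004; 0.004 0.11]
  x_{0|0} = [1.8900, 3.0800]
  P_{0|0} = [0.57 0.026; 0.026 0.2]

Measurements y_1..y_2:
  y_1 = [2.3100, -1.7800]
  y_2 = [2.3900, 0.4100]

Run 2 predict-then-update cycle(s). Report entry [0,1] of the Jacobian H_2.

step 1: x^-=[3.0604, 3.0800]  P^-=[0.7586 0.0920; 0.0920 0.3100]  H_jac=[-0.9967 0.0000; 0.0000 -0.0616]  S=[0.8536 0.0096; 0.0096 0.1112]  K=[-0.8861 0.0259; -0.1056 -0.1625]  nu=[2.2289, -0.7819]  x^+=[1.0652, 2.9717]  P^+=[0.0888 0.0112; 0.0112 0.2972]
step 2: x^-=[2.1944, 2.9717]  P^-=[0.2803 0.1142; 0.1142 0.4072]  H_jac=[-0.5840 0.0000; 0.0000 -0.1691]  S=[0.1956 0.0153; 0.0153 0.1216]  K=[-0.8326 -0.0542; -0.2997 -0.5284]  nu=[1.5782, 1.3956]  x^+=[0.8048, 1.7613]  P^+=[0.1429 0.0549; 0.0549 0.3509]

H_jac[0,1] = 0.0000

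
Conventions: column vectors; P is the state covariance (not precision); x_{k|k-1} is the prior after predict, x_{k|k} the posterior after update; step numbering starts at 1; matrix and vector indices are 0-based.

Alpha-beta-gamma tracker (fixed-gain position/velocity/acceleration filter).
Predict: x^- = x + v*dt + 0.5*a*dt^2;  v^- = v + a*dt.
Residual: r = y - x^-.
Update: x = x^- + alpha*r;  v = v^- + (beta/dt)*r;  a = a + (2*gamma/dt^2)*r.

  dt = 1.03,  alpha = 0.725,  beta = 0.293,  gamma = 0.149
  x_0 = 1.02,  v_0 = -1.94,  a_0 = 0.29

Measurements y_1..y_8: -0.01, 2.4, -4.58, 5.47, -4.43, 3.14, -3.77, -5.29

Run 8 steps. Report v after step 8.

step 1: x_pred=-0.8244  r=0.8144  x^+=-0.2340  v^+=-1.4096  a^+=0.5188
step 2: x_pred=-1.4107  r=3.8107  x^+=1.3521  v^+=0.2087  a^+=1.5892
step 3: x_pred=2.4100  r=-6.9900  x^+=-2.6578  v^+=-0.1429  a^+=-0.3743
step 4: x_pred=-3.0035  r=8.4735  x^+=3.1398  v^+=1.8820  a^+=2.0059
step 5: x_pred=6.1423  r=-10.5723  x^+=-1.5226  v^+=0.9406  a^+=-0.9638
step 6: x_pred=-1.0651  r=4.2051  x^+=1.9836  v^+=1.1441  a^+=0.2174
step 7: x_pred=3.2773  r=-7.0473  x^+=-1.8320  v^+=-0.6368  a^+=-1.7622
step 8: x_pred=-3.4226  r=-1.8674  x^+=-4.7765  v^+=-2.9830  a^+=-2.2867

v_post = -2.9830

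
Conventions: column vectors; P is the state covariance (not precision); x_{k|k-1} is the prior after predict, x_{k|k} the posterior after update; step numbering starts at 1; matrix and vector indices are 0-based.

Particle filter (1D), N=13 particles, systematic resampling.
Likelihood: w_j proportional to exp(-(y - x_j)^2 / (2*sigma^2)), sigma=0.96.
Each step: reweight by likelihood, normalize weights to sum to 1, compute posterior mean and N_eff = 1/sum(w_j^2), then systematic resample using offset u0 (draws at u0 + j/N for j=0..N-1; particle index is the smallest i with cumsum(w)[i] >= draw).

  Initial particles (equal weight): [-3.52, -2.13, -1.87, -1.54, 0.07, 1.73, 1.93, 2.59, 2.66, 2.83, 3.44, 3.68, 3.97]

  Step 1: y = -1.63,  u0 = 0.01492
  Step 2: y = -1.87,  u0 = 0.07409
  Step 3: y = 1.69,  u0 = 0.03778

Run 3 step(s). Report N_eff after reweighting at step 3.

step 1: w=[0.0451, 0.2734, 0.3035, 0.3117, 0.0653, 0.0007, 0.0003, 0.0000, 0.0000, 0.0000, 0.0000, 0.0000, 0.0000]  mean=-1.7821  Neff=3.6995  idx=[0, 1, 1, 1, 2, 2, 2, 2, 3, 3, 3, 3, 4]
step 2: w=[0.0207, 0.0875, 0.0875, 0.0875, 0.0907, 0.0907, 0.0907, 0.0907, 0.0855, 0.0855, 0.0855, 0.0855, 0.0118]  mean=-1.8367  Neff=11.6659  idx=[1, 2, 3, 4, 5, 5, 6, 7, 8, 9, 10, 11, 12]
step 3: w=[0.0014, 0.0014, 0.0014, 0.0040, 0.0040, 0.0040, 0.0040, 0.0040, 0.0133, 0.0133, 0.0133, 0.0133, 0.9227]  mean=-0.0635  Neff=1.1736  idx=[9, 12, 12, 12, 12, 12, 12, 12, 12, 12, 12, 12, 12]

N_eff = 1.1736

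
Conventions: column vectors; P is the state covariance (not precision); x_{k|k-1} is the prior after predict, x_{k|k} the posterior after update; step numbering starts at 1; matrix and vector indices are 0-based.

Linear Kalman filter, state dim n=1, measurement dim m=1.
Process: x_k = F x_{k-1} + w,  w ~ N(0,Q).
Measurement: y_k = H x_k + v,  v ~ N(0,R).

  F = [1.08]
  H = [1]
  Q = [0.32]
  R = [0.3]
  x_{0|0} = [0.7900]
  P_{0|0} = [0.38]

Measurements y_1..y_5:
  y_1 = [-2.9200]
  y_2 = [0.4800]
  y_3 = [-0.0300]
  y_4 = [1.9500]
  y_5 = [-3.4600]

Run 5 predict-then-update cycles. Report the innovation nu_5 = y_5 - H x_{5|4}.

step 1: x^-=[0.8532]  P^-=[0.7632]  S=[1.0632]  K=[0.7178]  nu=[-3.7732]  x^+=[-1.8554]  P^+=[0.2154]
step 2: x^-=[-2.0038]  P^-=[0.5712]  S=[0.8712]  K=[0.6556]  nu=[2.4838]  x^+=[-0.3753]  P^+=[0.1967]
step 3: x^-=[-0.4053]  P^-=[0.5494]  S=[0.8494]  K=[0.6468]  nu=[0.3753]  x^+=[-0.1626]  P^+=[0.1940]
step 4: x^-=[-0.1756]  P^-=[0.5463]  S=[0.8463]  K=[0.6455]  nu=[2.1256]  x^+=[1.1966]  P^+=[0.1937]
step 5: x^-=[1.2923]  P^-=[0.5459]  S=[0.8459]  K=[0.6453]  nu=[-4.7523]  x^+=[-1.7746]  P^+=[0.1936]

innov = [-4.7523]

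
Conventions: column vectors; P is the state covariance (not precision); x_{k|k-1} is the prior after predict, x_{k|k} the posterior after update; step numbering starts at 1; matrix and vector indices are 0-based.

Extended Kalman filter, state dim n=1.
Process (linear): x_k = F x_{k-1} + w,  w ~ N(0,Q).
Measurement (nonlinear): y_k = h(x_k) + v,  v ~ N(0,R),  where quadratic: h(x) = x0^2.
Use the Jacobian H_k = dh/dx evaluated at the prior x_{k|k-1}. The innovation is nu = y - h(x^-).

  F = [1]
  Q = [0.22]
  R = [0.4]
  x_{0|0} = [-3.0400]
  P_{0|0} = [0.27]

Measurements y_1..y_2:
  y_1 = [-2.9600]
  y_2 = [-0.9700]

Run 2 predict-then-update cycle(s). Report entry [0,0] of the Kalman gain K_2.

step 1: x^-=[-3.0400]  P^-=[0.4900]  H_jac=[-6.0800]  S=[18.5135]  K=[-0.1609]  nu=[-12.2016]  x^+=[-1.0765]  P^+=[0.0106]
step 2: x^-=[-1.0765]  P^-=[0.2306]  H_jac=[-2.1530]  S=[1.4689]  K=[-0.3380]  nu=[-2.1289]  x^+=[-0.3570]  P^+=[0.0628]

K[0,0] = -0.3380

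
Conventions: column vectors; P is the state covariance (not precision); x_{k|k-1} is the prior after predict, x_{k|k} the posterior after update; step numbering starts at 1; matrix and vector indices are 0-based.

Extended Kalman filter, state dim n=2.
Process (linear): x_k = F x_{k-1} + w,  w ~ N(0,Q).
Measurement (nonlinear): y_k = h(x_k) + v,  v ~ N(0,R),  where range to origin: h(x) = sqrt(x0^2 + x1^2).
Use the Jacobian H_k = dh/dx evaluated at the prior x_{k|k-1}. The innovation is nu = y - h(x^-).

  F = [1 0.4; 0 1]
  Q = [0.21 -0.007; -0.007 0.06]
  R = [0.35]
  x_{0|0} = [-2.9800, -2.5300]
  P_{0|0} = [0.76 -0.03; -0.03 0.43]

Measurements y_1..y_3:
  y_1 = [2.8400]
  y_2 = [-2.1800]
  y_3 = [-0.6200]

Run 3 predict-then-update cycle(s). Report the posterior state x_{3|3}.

step 1: x^-=[-3.9920, -2.5300]  P^-=[1.0148 0.1350; 0.1350 0.4900]  H_jac=[-0.8447 -0.5353]  S=[1.3365]  K=[-0.6954; -0.2816]  nu=[-1.8862]  x^+=[-2.6803, -1.9989]  P^+=[0.3685 -0.1267; -0.1267 0.3840]
step 2: x^-=[-3.4799, -1.9989]  P^-=[0.5385 0.0199; 0.0199 0.4440]  H_jac=[-0.8671 -0.4981]  S=[0.8823]  K=[-0.5405; -0.2702]  nu=[-6.1931]  x^+=[-0.1323, -0.3253]  P^+=[0.2808 -0.1090; -0.1090 0.3796]
step 3: x^-=[-0.2624, -0.3253]  P^-=[0.4643 0.0359; 0.0359 0.4396]  H_jac=[-0.6279 -0.7783]  S=[0.8344]  K=[-0.3829; -0.4370]  nu=[-1.0380]  x^+=[0.1350, 0.1283]  P^+=[0.3420 -0.1038; -0.1038 0.2802]

x_post = [0.1350, 0.1283]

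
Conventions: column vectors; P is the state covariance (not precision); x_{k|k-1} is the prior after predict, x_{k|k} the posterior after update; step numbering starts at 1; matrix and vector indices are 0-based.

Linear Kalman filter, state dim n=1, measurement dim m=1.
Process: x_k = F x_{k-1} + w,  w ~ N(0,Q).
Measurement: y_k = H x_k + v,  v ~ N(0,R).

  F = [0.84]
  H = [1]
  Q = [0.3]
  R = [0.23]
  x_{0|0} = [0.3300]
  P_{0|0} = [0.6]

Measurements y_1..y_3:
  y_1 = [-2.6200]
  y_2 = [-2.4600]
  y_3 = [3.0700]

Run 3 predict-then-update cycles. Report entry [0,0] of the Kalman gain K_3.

step 1: x^-=[0.2772]  P^-=[0.7234]  S=[0.9534]  K=[0.7587]  nu=[-2.8972]  x^+=[-1.9210]  P^+=[0.1745]
step 2: x^-=[-1.6137]  P^-=[0.4231]  S=[0.6531]  K=[0.6479]  nu=[-0.8463]  x^+=[-2.1620]  P^+=[0.1490]
step 3: x^-=[-1.8161]  P^-=[0.4051]  S=[0.6351]  K=[0.6379]  nu=[4.8861]  x^+=[1.3006]  P^+=[0.1467]

K[0,0] = 0.6379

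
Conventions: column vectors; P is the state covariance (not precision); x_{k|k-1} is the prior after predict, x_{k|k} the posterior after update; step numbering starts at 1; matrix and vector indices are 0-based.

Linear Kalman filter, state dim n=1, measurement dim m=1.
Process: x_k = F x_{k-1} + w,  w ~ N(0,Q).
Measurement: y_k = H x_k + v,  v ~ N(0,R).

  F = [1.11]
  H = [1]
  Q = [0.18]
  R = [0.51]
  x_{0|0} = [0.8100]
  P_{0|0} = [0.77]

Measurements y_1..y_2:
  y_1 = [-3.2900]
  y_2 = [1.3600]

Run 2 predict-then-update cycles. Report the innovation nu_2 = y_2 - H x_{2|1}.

innov = [3.5648]

step 1: x^-=[0.8991]  P^-=[1.1287]  S=[1.6387]  K=[0.6888]  nu=[-4.1891]  x^+=[-1.9863]  P^+=[0.3513]
step 2: x^-=[-2.2048]  P^-=[0.6128]  S=[1.1228]  K=[0.5458]  nu=[3.5648]  x^+=[-0.2592]  P^+=[0.2783]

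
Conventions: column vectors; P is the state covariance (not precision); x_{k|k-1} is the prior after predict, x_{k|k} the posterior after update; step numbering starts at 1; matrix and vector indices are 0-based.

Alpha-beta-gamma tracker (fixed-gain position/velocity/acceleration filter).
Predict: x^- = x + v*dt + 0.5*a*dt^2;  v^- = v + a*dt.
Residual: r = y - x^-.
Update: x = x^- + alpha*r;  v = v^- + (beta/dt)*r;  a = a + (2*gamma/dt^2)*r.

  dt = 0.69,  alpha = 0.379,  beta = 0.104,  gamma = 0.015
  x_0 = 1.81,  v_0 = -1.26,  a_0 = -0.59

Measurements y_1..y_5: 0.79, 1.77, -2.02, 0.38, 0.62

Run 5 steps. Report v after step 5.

step 1: x_pred=0.8002  r=-0.0102  x^+=0.7963  v^+=-1.6686  a^+=-0.5906
step 2: x_pred=-0.4957  r=2.2657  x^+=0.3630  v^+=-1.7347  a^+=-0.4479
step 3: x_pred=-0.9405  r=-1.0795  x^+=-1.3496  v^+=-2.2064  a^+=-0.5159
step 4: x_pred=-2.9949  r=3.3749  x^+=-1.7158  v^+=-2.0537  a^+=-0.3032
step 5: x_pred=-3.2050  r=3.8250  x^+=-1.7554  v^+=-1.6864  a^+=-0.0622

v_post = -1.6864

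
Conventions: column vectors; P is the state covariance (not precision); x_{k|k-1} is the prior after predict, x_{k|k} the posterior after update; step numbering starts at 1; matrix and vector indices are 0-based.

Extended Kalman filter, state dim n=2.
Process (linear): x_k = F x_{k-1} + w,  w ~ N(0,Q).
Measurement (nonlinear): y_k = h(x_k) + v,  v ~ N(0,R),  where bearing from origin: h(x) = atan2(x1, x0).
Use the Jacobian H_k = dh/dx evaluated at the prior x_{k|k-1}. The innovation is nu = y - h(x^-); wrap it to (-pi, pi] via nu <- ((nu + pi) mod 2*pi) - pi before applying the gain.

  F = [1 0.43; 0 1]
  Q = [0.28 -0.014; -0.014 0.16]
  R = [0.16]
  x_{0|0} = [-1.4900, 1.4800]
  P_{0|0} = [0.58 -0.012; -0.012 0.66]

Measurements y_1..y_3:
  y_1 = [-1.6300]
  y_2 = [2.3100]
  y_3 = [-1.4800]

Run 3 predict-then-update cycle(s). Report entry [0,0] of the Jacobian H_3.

H_jac[0,0] = -0.0573

step 1: x^-=[-0.8536, 1.4800]  P^-=[0.9717 0.2578; 0.2578 0.8200]  H_jac=[-0.5070 -0.2924]  S=[0.5564]  K=[-1.0210; -0.6659]  nu=[2.5592]  x^+=[-3.4667, -0.2243]  P^+=[0.3917 -0.1205; -0.1205 0.5733]
step 2: x^-=[-3.5631, -0.2243]  P^-=[0.6741 0.1120; 0.1120 0.7333]  H_jac=[0.0176 -0.2795]  S=[0.2164]  K=[-0.0899; -0.9381]  nu=[-0.8945]  x^+=[-3.4827, 0.6148]  P^+=[0.6723 0.0938; 0.0938 0.5428]
step 3: x^-=[-3.2183, 0.6148]  P^-=[1.1333 0.3132; 0.3132 0.7028]  H_jac=[-0.0573 -0.2998]  S=[0.2376]  K=[-0.6682; -0.9621]  nu=[1.8504]  x^+=[-4.4548, -1.1654]  P^+=[1.0272 0.1604; 0.1604 0.4829]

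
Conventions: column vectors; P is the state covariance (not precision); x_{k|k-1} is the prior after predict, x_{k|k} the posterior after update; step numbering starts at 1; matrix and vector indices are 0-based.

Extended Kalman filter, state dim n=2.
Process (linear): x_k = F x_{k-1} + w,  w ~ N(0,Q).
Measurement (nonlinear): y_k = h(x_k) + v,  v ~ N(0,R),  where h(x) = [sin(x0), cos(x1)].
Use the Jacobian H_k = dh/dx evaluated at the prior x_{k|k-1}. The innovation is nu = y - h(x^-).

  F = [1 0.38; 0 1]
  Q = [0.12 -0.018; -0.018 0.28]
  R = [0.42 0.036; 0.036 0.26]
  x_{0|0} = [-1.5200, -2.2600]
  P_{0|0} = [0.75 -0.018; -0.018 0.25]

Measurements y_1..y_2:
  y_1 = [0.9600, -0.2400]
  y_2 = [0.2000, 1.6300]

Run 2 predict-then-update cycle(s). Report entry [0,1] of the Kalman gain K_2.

step 1: x^-=[-2.3788, -2.2600]  P^-=[0.8924 0.0590; 0.0590 0.5300]  H_jac=[-0.7229 0.0000; 0.0000 0.7718]  S=[0.8864 0.0031; 0.0031 0.5757]  K=[-0.7281 0.0830; -0.0506 0.7108]  nu=[1.6509, 0.3959]  x^+=[-3.5480, -2.0621]  P^+=[0.4189 -0.0060; -0.0060 0.2371]
step 2: x^-=[-4.3316, -2.0621]  P^-=[0.5686 0.0661; 0.0661 0.5171]  H_jac=[-0.3716 0.0000; 0.0000 0.8817]  S=[0.4985 0.0143; 0.0143 0.6620]  K=[-0.4266 0.0973; -0.0691 0.6902]  nu=[-0.7284, 2.1018]  x^+=[-3.8164, -0.5611]  P^+=[0.4728 0.0113; 0.0113 0.2007]

K[0,1] = 0.0973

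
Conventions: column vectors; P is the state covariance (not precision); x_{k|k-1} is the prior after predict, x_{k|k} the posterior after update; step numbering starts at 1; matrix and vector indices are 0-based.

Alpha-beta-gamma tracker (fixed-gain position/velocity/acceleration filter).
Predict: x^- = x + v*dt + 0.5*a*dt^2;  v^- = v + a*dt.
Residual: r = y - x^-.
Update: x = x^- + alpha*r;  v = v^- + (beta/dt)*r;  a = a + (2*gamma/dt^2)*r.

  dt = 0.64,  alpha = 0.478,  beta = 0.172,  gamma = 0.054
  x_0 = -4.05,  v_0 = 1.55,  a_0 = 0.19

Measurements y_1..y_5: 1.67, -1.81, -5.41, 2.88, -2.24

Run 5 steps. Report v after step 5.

step 1: x_pred=-3.0191  r=4.6891  x^+=-0.7777  v^+=2.9318  a^+=1.4264
step 2: x_pred=1.3908  r=-3.2008  x^+=-0.1392  v^+=2.9845  a^+=0.5824
step 3: x_pred=1.8901  r=-7.3001  x^+=-1.5993  v^+=1.3953  a^+=-1.3424
step 4: x_pred=-0.9813  r=3.8613  x^+=0.8644  v^+=1.5739  a^+=-0.3243
step 5: x_pred=1.8053  r=-4.0453  x^+=-0.1284  v^+=0.2791  a^+=-1.3909

v_post = 0.2791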